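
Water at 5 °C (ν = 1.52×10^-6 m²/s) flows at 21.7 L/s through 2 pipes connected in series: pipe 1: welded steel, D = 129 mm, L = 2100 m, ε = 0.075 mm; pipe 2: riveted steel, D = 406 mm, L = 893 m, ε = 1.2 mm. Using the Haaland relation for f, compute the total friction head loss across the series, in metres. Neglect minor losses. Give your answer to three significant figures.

Pipe 1: V = 1.660 m/s, Re = 1.41×10^5, ε/D = 5.81×10^-4, f = 0.01965, h_1 = f(L/D)V²/2g = 44.95 m
Pipe 2: V = 0.1676 m/s, Re = 4.48×10^4, ε/D = 0.00296, f = 0.02860, h_2 = f(L/D)V²/2g = 0.09008 m
Series → Q common, losses add: H = Σh = 45.04 m

H ≈ 45.0 m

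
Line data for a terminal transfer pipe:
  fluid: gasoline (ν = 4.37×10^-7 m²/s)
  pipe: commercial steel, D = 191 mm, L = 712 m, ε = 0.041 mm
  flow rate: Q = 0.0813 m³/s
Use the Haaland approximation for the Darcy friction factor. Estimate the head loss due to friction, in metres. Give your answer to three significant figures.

V = 4Q/(πD²) = 4·0.0813/(π·0.191²) = 2.837 m/s
Re = VD/ν = 2.837·0.191/4.37×10^-7 = 1.24×10^6 → turbulent
ε/D = 0.041/191 = 2.15×10^-4
Haaland: f = 0.01462
h_f = f(L/D)V²/(2g) = 0.01462·(712/0.191)·2.837²/(2·9.81) = 22.36 m

h_f ≈ 22.4 m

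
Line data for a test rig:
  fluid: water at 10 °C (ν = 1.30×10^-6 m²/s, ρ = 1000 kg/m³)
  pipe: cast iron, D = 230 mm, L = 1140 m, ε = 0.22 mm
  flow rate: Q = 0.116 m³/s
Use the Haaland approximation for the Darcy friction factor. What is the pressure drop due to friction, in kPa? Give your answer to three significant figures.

V = 4Q/(πD²) = 4·0.116/(π·0.230²) = 2.792 m/s
Re = VD/ν = 2.792·0.230/1.30×10^-6 = 4.94×10^5 → turbulent
ε/D = 0.22/230 = 9.57×10^-4
Haaland: f = 0.02001
h_f = f(L/D)V²/(2g) = 0.02001·(1140/0.230)·2.792²/(2·9.81) = 39.40 m
Δp = ρg·h_f = 1000·9.81·39.40 = 386.5 kPa

Δp ≈ 387 kPa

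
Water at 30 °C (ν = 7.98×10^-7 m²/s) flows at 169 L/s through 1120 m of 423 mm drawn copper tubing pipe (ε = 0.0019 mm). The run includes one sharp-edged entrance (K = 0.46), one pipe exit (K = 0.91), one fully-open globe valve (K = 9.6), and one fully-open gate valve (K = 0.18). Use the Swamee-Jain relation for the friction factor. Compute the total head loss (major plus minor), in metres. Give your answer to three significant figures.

H_L ≈ 3.29 m

V = 4Q/(πD²) = 1.203 m/s; V²/2g = 0.07371 m
Re = 6.37×10^5, ε/D = 4.49×10^-6 → f = 0.01262 (Swamee-Jain)
Major: h_f = f(L/D)·V²/2g = 0.01262·2648·0.07371 = 2.464 m
Minor: ΣK = 11.2; h_m = ΣK·V²/2g = 0.8219 m
Total H_L = 2.464 + 0.8219 = 3.286 m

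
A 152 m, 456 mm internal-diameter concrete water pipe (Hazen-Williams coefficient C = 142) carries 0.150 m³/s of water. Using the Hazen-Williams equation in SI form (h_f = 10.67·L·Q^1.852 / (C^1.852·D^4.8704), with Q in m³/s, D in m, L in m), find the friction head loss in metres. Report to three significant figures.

h_f ≈ 0.229 m

h_f = 10.67·152·0.150^1.852 / (142^1.852·0.456^4.8704) = 0.2286 m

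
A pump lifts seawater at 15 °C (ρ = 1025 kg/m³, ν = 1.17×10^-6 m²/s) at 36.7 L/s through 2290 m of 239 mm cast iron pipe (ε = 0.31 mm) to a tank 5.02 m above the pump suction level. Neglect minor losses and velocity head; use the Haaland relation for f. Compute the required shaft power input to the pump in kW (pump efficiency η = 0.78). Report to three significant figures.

V = 4Q/(πD²) = 0.8181 m/s; Re = 1.67×10^5; ε/D = 0.00130; f = 0.02222
h_f = f(L/D)V²/2g = 7.261 m
Total head H = z + h_f = 5.02 + 7.261 = 12.28 m
P_hyd = ρgQH = 1025·9.81·0.0367·12.28 = 4.532 kW
P_shaft = P_hyd/η = 4.532/0.78 = 5.810 kW

P_shaft ≈ 5.81 kW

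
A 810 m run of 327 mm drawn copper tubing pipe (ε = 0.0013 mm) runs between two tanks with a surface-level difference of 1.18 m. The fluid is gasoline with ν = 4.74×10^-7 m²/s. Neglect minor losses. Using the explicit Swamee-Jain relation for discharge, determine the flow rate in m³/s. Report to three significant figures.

Swamee-Jain (Type II): Q = -0.965·√(gD⁵h_f/L)·ln[ε/(3.7D) + √(3.17ν²L/(gD³h_f))]
√(gD⁵h_f/L) = √(9.81·0.327⁵·1.18/810) = 0.007310
ε/(3.7D) = 1.07×10^-6; √(3.17ν²L/(gD³h_f)) = 3.78×10^-5
Q = -0.965·0.007310·ln(3.883×10^-5) = 0.07164 m³/s
Check: V = 0.853 m/s, Re = 5.89×10^5, f = 0.01279, h_f = 1.17 m ≈ 1.18 m ✓

Q ≈ 0.0716 m³/s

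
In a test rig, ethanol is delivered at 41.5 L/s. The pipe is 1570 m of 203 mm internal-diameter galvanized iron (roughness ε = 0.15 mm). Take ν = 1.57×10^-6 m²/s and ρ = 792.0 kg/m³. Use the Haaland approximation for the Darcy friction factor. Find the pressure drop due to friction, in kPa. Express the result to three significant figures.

V = 4Q/(πD²) = 4·0.0415/(π·0.203²) = 1.282 m/s
Re = VD/ν = 1.282·0.203/1.57×10^-6 = 1.66×10^5 → turbulent
ε/D = 0.15/203 = 7.39×10^-4
Haaland: f = 0.02007
h_f = f(L/D)V²/(2g) = 0.02007·(1570/0.203)·1.282²/(2·9.81) = 13.01 m
Δp = ρg·h_f = 792.0·9.81·13.01 = 101.1 kPa

Δp ≈ 101 kPa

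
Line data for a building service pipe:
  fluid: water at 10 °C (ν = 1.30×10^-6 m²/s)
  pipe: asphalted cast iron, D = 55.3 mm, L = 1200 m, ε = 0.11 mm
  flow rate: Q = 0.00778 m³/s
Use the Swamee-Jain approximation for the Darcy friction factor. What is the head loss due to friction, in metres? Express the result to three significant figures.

h_f ≈ 288 m

V = 4Q/(πD²) = 4·0.00778/(π·0.0553²) = 3.239 m/s
Re = VD/ν = 3.239·0.0553/1.30×10^-6 = 1.38×10^5 → turbulent
ε/D = 0.11/55.3 = 0.00199
Swamee-Jain: f = 0.02485
h_f = f(L/D)V²/(2g) = 0.02485·(1200/0.0553)·3.239²/(2·9.81) = 288.4 m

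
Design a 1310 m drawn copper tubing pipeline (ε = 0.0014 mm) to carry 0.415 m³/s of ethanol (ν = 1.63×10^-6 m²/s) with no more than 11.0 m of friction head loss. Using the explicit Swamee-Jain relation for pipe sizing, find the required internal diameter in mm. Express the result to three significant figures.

Swamee-Jain (Type III): D = 0.66·[ε^1.25·(LQ²/(gh_f))^4.75 + ν·Q^9.4·(L/(gh_f))^5.2]^0.04
LQ²/(gh_f) = 2.091; L/(gh_f) = 12.14
Term 1 = ε^1.25·(…)^4.75 = 1.60×10^-6; Term 2 = ν·Q^9.4·(…)^5.2 = 1.82×10^-4
D = 0.66·(1.60×10^-6 + 1.82×10^-4)^0.04 = 0.4678 m = 468 mm
Check: V = 2.41 m/s, Re = 6.93×10^5, f = 0.01242, h_f = 10.3 m ≈ 11.0 m ✓

D ≈ 468 mm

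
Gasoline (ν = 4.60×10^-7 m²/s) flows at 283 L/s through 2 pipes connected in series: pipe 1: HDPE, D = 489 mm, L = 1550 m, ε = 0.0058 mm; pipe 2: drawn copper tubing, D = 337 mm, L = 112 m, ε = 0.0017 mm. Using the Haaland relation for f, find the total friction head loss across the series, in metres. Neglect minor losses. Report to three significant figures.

H ≈ 5.79 m

Pipe 1: V = 1.507 m/s, Re = 1.60×10^6, ε/D = 1.19×10^-5, f = 0.01102, h_1 = f(L/D)V²/2g = 4.043 m
Pipe 2: V = 3.173 m/s, Re = 2.32×10^6, ε/D = 5.04×10^-6, f = 0.01026, h_2 = f(L/D)V²/2g = 1.750 m
Series → Q common, losses add: H = Σh = 5.792 m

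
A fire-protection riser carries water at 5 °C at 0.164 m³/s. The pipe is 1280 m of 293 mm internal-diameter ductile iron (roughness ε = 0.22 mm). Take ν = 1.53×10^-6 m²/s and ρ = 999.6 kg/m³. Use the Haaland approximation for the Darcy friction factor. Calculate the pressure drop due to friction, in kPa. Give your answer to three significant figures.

Δp ≈ 246 kPa

V = 4Q/(πD²) = 4·0.164/(π·0.293²) = 2.432 m/s
Re = VD/ν = 2.432·0.293/1.53×10^-6 = 4.66×10^5 → turbulent
ε/D = 0.22/293 = 7.51×10^-4
Haaland: f = 0.01905
h_f = f(L/D)V²/(2g) = 0.01905·(1280/0.293)·2.432²/(2·9.81) = 25.10 m
Δp = ρg·h_f = 999.6·9.81·25.10 = 246.1 kPa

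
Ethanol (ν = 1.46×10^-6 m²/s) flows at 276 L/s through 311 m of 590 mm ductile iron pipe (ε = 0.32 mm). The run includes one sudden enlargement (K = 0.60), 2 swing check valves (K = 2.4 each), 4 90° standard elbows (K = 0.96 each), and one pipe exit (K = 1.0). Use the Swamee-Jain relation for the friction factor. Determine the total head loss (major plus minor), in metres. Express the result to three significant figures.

V = 4Q/(πD²) = 1.010 m/s; V²/2g = 0.05194 m
Re = 4.08×10^5, ε/D = 5.42×10^-4 → f = 0.01822 (Swamee-Jain)
Major: h_f = f(L/D)·V²/2g = 0.01822·527.1·0.05194 = 0.4990 m
Minor: ΣK = 10.2; h_m = ΣK·V²/2g = 0.5319 m
Total H_L = 0.4990 + 0.5319 = 1.031 m

H_L ≈ 1.03 m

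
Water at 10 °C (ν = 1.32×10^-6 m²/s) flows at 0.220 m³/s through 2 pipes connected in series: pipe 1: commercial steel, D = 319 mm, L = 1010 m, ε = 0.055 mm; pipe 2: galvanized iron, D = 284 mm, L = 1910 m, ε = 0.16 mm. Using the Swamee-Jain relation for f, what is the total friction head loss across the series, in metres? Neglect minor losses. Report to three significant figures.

Pipe 1: V = 2.753 m/s, Re = 6.65×10^5, ε/D = 1.72×10^-4, f = 0.01488, h_1 = f(L/D)V²/2g = 18.19 m
Pipe 2: V = 3.473 m/s, Re = 7.47×10^5, ε/D = 5.63×10^-4, f = 0.01787, h_2 = f(L/D)V²/2g = 73.89 m
Series → Q common, losses add: H = Σh = 92.08 m

H ≈ 92.1 m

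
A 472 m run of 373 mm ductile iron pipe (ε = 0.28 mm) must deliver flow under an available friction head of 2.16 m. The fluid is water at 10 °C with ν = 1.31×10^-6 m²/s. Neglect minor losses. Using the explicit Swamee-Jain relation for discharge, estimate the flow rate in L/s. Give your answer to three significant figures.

Swamee-Jain (Type II): Q = -0.965·√(gD⁵h_f/L)·ln[ε/(3.7D) + √(3.17ν²L/(gD³h_f))]
√(gD⁵h_f/L) = √(9.81·0.373⁵·2.16/472) = 0.01800
ε/(3.7D) = 2.03×10^-4; √(3.17ν²L/(gD³h_f)) = 4.83×10^-5
Q = -0.965·0.01800·ln(2.512×10^-4) = 0.1440 m³/s
Check: V = 1.32 m/s, Re = 3.75×10^5, f = 0.01942, h_f = 2.18 m ≈ 2.16 m ✓

Q ≈ 144 L/s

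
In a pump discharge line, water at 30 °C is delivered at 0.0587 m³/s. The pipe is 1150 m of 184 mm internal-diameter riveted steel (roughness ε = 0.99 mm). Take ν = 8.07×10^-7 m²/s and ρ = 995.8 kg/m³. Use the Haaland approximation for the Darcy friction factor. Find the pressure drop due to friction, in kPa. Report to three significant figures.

Δp ≈ 474 kPa

V = 4Q/(πD²) = 4·0.0587/(π·0.184²) = 2.208 m/s
Re = VD/ν = 2.208·0.184/8.07×10^-7 = 5.03×10^5 → turbulent
ε/D = 0.99/184 = 0.00538
Haaland: f = 0.03128
h_f = f(L/D)V²/(2g) = 0.03128·(1150/0.184)·2.208²/(2·9.81) = 48.56 m
Δp = ρg·h_f = 995.8·9.81·48.56 = 474.4 kPa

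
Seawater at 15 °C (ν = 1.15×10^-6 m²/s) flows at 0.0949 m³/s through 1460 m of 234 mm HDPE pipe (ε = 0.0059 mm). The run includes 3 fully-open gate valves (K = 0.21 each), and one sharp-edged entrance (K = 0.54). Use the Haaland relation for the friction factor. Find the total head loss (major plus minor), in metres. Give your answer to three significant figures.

V = 4Q/(πD²) = 2.207 m/s; V²/2g = 0.2482 m
Re = 4.49×10^5, ε/D = 2.52×10^-5 → f = 0.01360 (Haaland)
Major: h_f = f(L/D)·V²/2g = 0.01360·6239·0.2482 = 21.06 m
Minor: ΣK = 1.17; h_m = ΣK·V²/2g = 0.2904 m
Total H_L = 21.06 + 0.2904 = 21.35 m

H_L ≈ 21.3 m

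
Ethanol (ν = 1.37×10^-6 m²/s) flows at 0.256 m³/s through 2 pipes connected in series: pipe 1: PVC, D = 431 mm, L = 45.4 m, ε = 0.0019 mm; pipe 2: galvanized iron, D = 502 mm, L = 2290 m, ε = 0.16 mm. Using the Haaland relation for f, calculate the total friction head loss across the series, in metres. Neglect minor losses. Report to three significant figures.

H ≈ 6.58 m

Pipe 1: V = 1.755 m/s, Re = 5.52×10^5, ε/D = 4.41×10^-6, f = 0.01289, h_1 = f(L/D)V²/2g = 0.2130 m
Pipe 2: V = 1.293 m/s, Re = 4.74×10^5, ε/D = 3.19×10^-4, f = 0.01636, h_2 = f(L/D)V²/2g = 6.363 m
Series → Q common, losses add: H = Σh = 6.576 m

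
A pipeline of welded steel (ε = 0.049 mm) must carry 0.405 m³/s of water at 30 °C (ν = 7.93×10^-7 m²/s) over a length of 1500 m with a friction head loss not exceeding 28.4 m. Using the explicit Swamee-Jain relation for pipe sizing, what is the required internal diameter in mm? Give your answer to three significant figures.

Swamee-Jain (Type III): D = 0.66·[ε^1.25·(LQ²/(gh_f))^4.75 + ν·Q^9.4·(L/(gh_f))^5.2]^0.04
LQ²/(gh_f) = 0.8831; L/(gh_f) = 5.384
Term 1 = ε^1.25·(…)^4.75 = 2.27×10^-6; Term 2 = ν·Q^9.4·(…)^5.2 = 1.03×10^-6
D = 0.66·(2.27×10^-6 + 1.03×10^-6)^0.04 = 0.3984 m = 398 mm
Check: V = 3.25 m/s, Re = 1.63×10^6, f = 0.01340, h_f = 27.2 m ≈ 28.4 m ✓

D ≈ 398 mm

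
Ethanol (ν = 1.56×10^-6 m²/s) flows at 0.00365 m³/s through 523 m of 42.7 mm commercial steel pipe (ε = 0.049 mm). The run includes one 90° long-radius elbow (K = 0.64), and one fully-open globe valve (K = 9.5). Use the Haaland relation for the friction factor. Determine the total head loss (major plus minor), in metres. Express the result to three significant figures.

H_L ≈ 97.6 m

V = 4Q/(πD²) = 2.549 m/s; V²/2g = 0.3311 m
Re = 6.98×10^4, ε/D = 0.00115 → f = 0.02323 (Haaland)
Major: h_f = f(L/D)·V²/2g = 0.02323·12248·0.3311 = 94.21 m
Minor: ΣK = 10.1; h_m = ΣK·V²/2g = 3.358 m
Total H_L = 94.21 + 3.358 = 97.57 m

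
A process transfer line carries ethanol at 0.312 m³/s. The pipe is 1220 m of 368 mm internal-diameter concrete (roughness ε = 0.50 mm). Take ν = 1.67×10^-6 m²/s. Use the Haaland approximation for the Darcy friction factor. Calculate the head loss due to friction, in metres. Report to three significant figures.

V = 4Q/(πD²) = 4·0.312/(π·0.368²) = 2.933 m/s
Re = VD/ν = 2.933·0.368/1.67×10^-6 = 6.46×10^5 → turbulent
ε/D = 0.50/368 = 0.00136
Haaland: f = 0.02156
h_f = f(L/D)V²/(2g) = 0.02156·(1220/0.368)·2.933²/(2·9.81) = 31.34 m

h_f ≈ 31.3 m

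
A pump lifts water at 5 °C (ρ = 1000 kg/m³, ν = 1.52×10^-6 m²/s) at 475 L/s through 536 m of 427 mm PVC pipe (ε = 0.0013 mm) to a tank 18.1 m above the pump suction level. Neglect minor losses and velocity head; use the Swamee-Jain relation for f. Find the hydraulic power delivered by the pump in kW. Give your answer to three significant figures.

V = 4Q/(πD²) = 3.317 m/s; Re = 9.32×10^5; ε/D = 3.04×10^-6; f = 0.01182
h_f = f(L/D)V²/2g = 8.320 m
Total head H = z + h_f = 18.1 + 8.320 = 26.42 m
P_hyd = ρgQH = 1000·9.81·0.475·26.42 = 123.1 kW

P_hyd ≈ 123 kW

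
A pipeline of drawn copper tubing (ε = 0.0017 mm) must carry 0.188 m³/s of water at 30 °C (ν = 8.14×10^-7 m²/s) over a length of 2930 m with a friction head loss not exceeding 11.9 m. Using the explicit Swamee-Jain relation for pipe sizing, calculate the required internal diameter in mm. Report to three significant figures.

Swamee-Jain (Type III): D = 0.66·[ε^1.25·(LQ²/(gh_f))^4.75 + ν·Q^9.4·(L/(gh_f))^5.2]^0.04
LQ²/(gh_f) = 0.8871; L/(gh_f) = 25.10
Term 1 = ε^1.25·(…)^4.75 = 3.47×10^-8; Term 2 = ν·Q^9.4·(…)^5.2 = 2.32×10^-6
D = 0.66·(3.47×10^-8 + 2.32×10^-6)^0.04 = 0.3930 m = 393 mm
Check: V = 1.55 m/s, Re = 7.48×10^5, f = 0.01229, h_f = 11.2 m ≈ 11.9 m ✓

D ≈ 393 mm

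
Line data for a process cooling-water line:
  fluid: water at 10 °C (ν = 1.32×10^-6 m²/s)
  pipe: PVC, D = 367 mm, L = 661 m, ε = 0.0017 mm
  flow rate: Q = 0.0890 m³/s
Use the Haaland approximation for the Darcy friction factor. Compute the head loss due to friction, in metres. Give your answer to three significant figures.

h_f ≈ 0.979 m

V = 4Q/(πD²) = 4·0.0890/(π·0.367²) = 0.8413 m/s
Re = VD/ν = 0.8413·0.367/1.32×10^-6 = 2.34×10^5 → turbulent
ε/D = 0.0017/367 = 4.63×10^-6
Haaland: f = 0.01507
h_f = f(L/D)V²/(2g) = 0.01507·(661/0.367)·0.8413²/(2·9.81) = 0.9790 m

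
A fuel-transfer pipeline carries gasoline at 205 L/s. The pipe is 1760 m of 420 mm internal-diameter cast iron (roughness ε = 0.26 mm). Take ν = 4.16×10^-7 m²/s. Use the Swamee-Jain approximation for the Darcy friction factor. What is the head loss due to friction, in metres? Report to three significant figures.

h_f ≈ 8.37 m

V = 4Q/(πD²) = 4·0.205/(π·0.420²) = 1.480 m/s
Re = VD/ν = 1.480·0.420/4.16×10^-7 = 1.49×10^6 → turbulent
ε/D = 0.26/420 = 6.19×10^-4
Swamee-Jain: f = 0.01790
h_f = f(L/D)V²/(2g) = 0.01790·(1760/0.420)·1.480²/(2·9.81) = 8.371 m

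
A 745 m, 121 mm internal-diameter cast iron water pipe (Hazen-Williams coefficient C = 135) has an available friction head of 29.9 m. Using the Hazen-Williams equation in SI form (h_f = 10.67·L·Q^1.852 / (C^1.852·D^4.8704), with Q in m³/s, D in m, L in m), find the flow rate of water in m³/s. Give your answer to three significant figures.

Rearranging: Q = [h_f·C^1.852·D^4.8704 / (10.67·L)]^(1/1.852)
Q = [29.9·135^1.852·0.121^4.8704 / (10.67·745)]^0.540 = 0.02565 m³/s

Q ≈ 0.0256 m³/s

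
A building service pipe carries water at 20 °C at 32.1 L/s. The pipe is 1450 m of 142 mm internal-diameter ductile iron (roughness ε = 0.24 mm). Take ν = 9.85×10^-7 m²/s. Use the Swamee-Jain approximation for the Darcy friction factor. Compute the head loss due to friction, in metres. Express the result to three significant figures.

h_f ≈ 49.7 m

V = 4Q/(πD²) = 4·0.0321/(π·0.142²) = 2.027 m/s
Re = VD/ν = 2.027·0.142/9.85×10^-7 = 2.92×10^5 → turbulent
ε/D = 0.24/142 = 0.00169
Swamee-Jain: f = 0.02325
h_f = f(L/D)V²/(2g) = 0.02325·(1450/0.142)·2.027²/(2·9.81) = 49.72 m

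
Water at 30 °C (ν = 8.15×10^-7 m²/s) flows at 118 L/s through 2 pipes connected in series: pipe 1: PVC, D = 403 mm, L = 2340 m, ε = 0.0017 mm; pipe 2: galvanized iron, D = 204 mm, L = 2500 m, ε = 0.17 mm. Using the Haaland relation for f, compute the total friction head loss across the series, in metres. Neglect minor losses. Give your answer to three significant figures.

H ≈ 159 m

Pipe 1: V = 0.9251 m/s, Re = 4.57×10^5, ε/D = 4.22×10^-6, f = 0.01332, h_1 = f(L/D)V²/2g = 3.373 m
Pipe 2: V = 3.610 m/s, Re = 9.04×10^5, ε/D = 8.33×10^-4, f = 0.01917, h_2 = f(L/D)V²/2g = 156.0 m
Series → Q common, losses add: H = Σh = 159.4 m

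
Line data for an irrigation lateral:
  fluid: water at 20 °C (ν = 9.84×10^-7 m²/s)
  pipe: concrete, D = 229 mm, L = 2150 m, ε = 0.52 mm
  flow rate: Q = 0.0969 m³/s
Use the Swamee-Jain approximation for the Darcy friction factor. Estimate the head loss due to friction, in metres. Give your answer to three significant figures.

h_f ≈ 65.3 m

V = 4Q/(πD²) = 4·0.0969/(π·0.229²) = 2.353 m/s
Re = VD/ν = 2.353·0.229/9.84×10^-7 = 5.48×10^5 → turbulent
ε/D = 0.52/229 = 0.00227
Swamee-Jain: f = 0.02464
h_f = f(L/D)V²/(2g) = 0.02464·(2150/0.229)·2.353²/(2·9.81) = 65.27 m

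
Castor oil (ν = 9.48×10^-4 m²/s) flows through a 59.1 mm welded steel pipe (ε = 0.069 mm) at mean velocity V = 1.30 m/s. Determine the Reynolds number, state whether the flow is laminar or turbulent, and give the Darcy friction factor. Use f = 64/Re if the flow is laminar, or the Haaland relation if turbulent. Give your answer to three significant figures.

Re ≈ 81.0; laminar; f = 64/Re ≈ 0.790

Re = VD/ν = 1.300·0.0591/9.48×10^-4 = 81.0
Re < 2300 → laminar → f = 64/Re = 0.7897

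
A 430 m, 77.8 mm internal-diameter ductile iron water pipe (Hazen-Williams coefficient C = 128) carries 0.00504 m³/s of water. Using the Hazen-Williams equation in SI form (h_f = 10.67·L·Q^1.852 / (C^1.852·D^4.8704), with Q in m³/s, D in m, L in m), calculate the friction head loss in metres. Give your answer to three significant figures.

h_f = 10.67·430·0.00504^1.852 / (128^1.852·0.0778^4.8704) = 8.042 m

h_f ≈ 8.04 m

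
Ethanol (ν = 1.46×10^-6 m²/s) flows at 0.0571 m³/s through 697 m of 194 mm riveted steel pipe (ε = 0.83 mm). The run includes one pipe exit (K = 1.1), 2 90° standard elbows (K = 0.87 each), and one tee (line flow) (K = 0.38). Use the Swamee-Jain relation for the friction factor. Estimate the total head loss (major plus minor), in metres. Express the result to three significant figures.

V = 4Q/(πD²) = 1.932 m/s; V²/2g = 0.1902 m
Re = 2.57×10^5, ε/D = 0.00428 → f = 0.02955 (Swamee-Jain)
Major: h_f = f(L/D)·V²/2g = 0.02955·3593·0.1902 = 20.19 m
Minor: ΣK = 3.22; h_m = ΣK·V²/2g = 0.6124 m
Total H_L = 20.19 + 0.6124 = 20.80 m

H_L ≈ 20.8 m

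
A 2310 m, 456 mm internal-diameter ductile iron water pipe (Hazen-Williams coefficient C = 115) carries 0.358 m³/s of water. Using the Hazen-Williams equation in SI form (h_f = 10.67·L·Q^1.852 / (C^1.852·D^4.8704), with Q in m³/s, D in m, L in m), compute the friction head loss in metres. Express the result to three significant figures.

h_f = 10.67·2310·0.358^1.852 / (115^1.852·0.456^4.8704) = 25.71 m

h_f ≈ 25.7 m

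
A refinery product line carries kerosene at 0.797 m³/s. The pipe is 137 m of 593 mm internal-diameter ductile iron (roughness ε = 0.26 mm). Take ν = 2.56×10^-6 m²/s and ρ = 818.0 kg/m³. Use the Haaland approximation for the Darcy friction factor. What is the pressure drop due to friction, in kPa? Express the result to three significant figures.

V = 4Q/(πD²) = 4·0.797/(π·0.593²) = 2.886 m/s
Re = VD/ν = 2.886·0.593/2.56×10^-6 = 6.68×10^5 → turbulent
ε/D = 0.26/593 = 4.38×10^-4
Haaland: f = 0.01696
h_f = f(L/D)V²/(2g) = 0.01696·(137/0.593)·2.886²/(2·9.81) = 1.663 m
Δp = ρg·h_f = 818.0·9.81·1.663 = 13.34 kPa

Δp ≈ 13.3 kPa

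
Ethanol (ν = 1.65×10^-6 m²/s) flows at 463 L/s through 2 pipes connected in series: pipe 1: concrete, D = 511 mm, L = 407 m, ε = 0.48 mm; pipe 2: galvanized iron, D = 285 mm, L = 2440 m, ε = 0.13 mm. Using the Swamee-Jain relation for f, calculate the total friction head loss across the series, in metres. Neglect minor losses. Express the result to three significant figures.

H ≈ 392 m

Pipe 1: V = 2.258 m/s, Re = 6.99×10^5, ε/D = 9.39×10^-4, f = 0.01990, h_1 = f(L/D)V²/2g = 4.117 m
Pipe 2: V = 7.258 m/s, Re = 1.25×10^6, ε/D = 4.56×10^-4, f = 0.01688, h_2 = f(L/D)V²/2g = 388.1 m
Series → Q common, losses add: H = Σh = 392.2 m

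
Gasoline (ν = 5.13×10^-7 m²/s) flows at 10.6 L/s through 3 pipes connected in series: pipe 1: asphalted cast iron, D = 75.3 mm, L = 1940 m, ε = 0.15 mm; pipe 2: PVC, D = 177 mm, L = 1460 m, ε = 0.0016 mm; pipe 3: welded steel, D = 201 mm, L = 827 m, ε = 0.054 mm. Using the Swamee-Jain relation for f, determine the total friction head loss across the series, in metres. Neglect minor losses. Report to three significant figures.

H ≈ 181 m

Pipe 1: V = 2.380 m/s, Re = 3.49×10^5, ε/D = 0.00199, f = 0.02405, h_1 = f(L/D)V²/2g = 179.0 m
Pipe 2: V = 0.4308 m/s, Re = 1.49×10^5, ε/D = 9.04×10^-6, f = 0.01654, h_2 = f(L/D)V²/2g = 1.291 m
Pipe 3: V = 0.3341 m/s, Re = 1.31×10^5, ε/D = 2.69×10^-4, f = 0.01859, h_3 = f(L/D)V²/2g = 0.4350 m
Series → Q common, losses add: H = Σh = 180.7 m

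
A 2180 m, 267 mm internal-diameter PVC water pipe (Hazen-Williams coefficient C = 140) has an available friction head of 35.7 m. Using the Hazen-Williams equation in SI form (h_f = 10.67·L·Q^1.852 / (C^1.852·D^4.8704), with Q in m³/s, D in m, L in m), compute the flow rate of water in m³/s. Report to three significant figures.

Q ≈ 0.131 m³/s

Rearranging: Q = [h_f·C^1.852·D^4.8704 / (10.67·L)]^(1/1.852)
Q = [35.7·140^1.852·0.267^4.8704 / (10.67·2180)]^0.540 = 0.1314 m³/s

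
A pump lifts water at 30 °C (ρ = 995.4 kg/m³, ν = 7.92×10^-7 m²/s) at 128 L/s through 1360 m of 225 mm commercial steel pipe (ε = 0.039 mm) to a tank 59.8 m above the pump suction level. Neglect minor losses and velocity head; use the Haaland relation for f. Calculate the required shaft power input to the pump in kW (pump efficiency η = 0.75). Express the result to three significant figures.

P_shaft ≈ 176 kW

V = 4Q/(πD²) = 3.219 m/s; Re = 9.15×10^5; ε/D = 1.73×10^-4; f = 0.01437
h_f = f(L/D)V²/2g = 45.88 m
Total head H = z + h_f = 59.8 + 45.88 = 105.7 m
P_hyd = ρgQH = 995.4·9.81·0.128·105.7 = 132.1 kW
P_shaft = P_hyd/η = 132.1/0.75 = 176.1 kW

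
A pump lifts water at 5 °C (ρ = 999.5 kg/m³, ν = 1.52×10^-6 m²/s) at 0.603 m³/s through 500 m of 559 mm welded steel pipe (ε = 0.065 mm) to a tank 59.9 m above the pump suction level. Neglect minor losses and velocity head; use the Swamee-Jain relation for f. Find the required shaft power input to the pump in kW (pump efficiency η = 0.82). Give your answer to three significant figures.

V = 4Q/(πD²) = 2.457 m/s; Re = 9.04×10^5; ε/D = 1.16×10^-4; f = 0.01385
h_f = f(L/D)V²/2g = 3.812 m
Total head H = z + h_f = 59.9 + 3.812 = 63.71 m
P_hyd = ρgQH = 999.5·9.81·0.603·63.71 = 376.7 kW
P_shaft = P_hyd/η = 376.7/0.82 = 459.4 kW

P_shaft ≈ 459 kW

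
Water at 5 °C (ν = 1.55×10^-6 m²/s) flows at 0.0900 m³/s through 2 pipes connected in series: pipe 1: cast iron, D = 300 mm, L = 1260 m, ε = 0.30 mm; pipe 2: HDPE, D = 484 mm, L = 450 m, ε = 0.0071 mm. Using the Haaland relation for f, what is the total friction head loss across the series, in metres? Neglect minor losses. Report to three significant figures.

Pipe 1: V = 1.273 m/s, Re = 2.46×10^5, ε/D = 0.00100, f = 0.02070, h_1 = f(L/D)V²/2g = 7.182 m
Pipe 2: V = 0.4892 m/s, Re = 1.53×10^5, ε/D = 1.47×10^-5, f = 0.01642, h_2 = f(L/D)V²/2g = 0.1862 m
Series → Q common, losses add: H = Σh = 7.368 m

H ≈ 7.37 m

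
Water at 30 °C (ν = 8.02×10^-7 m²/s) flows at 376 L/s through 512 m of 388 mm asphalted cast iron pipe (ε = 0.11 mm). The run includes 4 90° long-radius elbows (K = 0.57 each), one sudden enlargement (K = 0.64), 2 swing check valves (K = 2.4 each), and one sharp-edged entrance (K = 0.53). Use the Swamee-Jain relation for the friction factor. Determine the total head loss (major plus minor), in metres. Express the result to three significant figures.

V = 4Q/(πD²) = 3.180 m/s; V²/2g = 0.5154 m
Re = 1.54×10^6, ε/D = 2.84×10^-4 → f = 0.01535 (Swamee-Jain)
Major: h_f = f(L/D)·V²/2g = 0.01535·1320·0.5154 = 10.44 m
Minor: ΣK = 8.25; h_m = ΣK·V²/2g = 4.252 m
Total H_L = 10.44 + 4.252 = 14.69 m

H_L ≈ 14.7 m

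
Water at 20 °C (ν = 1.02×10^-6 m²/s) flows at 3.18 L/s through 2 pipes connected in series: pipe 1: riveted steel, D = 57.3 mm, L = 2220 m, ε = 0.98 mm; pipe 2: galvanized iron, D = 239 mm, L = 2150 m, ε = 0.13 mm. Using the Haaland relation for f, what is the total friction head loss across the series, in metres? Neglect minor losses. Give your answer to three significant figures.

Pipe 1: V = 1.233 m/s, Re = 6.93×10^4, ε/D = 0.0171, f = 0.04653, h_1 = f(L/D)V²/2g = 139.7 m
Pipe 2: V = 0.07088 m/s, Re = 1.66×10^4, ε/D = 5.44×10^-4, f = 0.02789, h_2 = f(L/D)V²/2g = 0.06424 m
Series → Q common, losses add: H = Σh = 139.8 m

H ≈ 140 m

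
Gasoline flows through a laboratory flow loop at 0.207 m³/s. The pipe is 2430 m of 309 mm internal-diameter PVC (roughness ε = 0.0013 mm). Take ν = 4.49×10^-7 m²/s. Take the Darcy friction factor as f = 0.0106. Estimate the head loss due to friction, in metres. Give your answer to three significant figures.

h_f ≈ 32.4 m

V = 4Q/(πD²) = 4·0.207/(π·0.309²) = 2.760 m/s
h_f = f(L/D)V²/(2g) = 0.01060·(2430/0.309)·2.760²/(2·9.81) = 32.37 m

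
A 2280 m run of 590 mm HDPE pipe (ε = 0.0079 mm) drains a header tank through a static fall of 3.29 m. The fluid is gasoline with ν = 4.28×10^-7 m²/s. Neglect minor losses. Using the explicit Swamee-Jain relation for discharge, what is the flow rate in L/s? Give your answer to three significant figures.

Swamee-Jain (Type II): Q = -0.965·√(gD⁵h_f/L)·ln[ε/(3.7D) + √(3.17ν²L/(gD³h_f))]
√(gD⁵h_f/L) = √(9.81·0.590⁵·3.29/2280) = 0.03181
ε/(3.7D) = 3.62×10^-6; √(3.17ν²L/(gD³h_f)) = 1.41×10^-5
Q = -0.965·0.03181·ln(1.775×10^-5) = 0.3358 m³/s
Check: V = 1.23 m/s, Re = 1.69×10^6, f = 0.01109, h_f = 3.29 m ≈ 3.29 m ✓

Q ≈ 336 L/s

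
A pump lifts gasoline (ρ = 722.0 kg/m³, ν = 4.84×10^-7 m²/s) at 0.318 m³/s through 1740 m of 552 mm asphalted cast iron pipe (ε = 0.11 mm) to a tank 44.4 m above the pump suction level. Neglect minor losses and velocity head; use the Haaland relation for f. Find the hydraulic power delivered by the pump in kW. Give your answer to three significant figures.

V = 4Q/(πD²) = 1.329 m/s; Re = 1.52×10^6; ε/D = 1.99×10^-4; f = 0.01433
h_f = f(L/D)V²/2g = 4.064 m
Total head H = z + h_f = 44.4 + 4.064 = 48.46 m
P_hyd = ρgQH = 722.0·9.81·0.318·48.46 = 109.2 kW

P_hyd ≈ 109 kW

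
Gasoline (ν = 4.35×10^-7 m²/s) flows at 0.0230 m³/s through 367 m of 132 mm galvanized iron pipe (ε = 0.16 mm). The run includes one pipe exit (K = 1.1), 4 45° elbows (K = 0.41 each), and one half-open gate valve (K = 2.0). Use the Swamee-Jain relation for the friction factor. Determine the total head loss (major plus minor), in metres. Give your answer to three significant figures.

V = 4Q/(πD²) = 1.681 m/s; V²/2g = 0.1440 m
Re = 5.10×10^5, ε/D = 0.00121 → f = 0.02122 (Swamee-Jain)
Major: h_f = f(L/D)·V²/2g = 0.02122·2780·0.1440 = 8.494 m
Minor: ΣK = 4.74; h_m = ΣK·V²/2g = 0.6824 m
Total H_L = 8.494 + 0.6824 = 9.177 m

H_L ≈ 9.18 m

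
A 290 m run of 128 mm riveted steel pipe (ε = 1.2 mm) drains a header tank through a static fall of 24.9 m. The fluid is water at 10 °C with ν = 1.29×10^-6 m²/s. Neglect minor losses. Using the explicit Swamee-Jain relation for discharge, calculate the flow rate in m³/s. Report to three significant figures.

Swamee-Jain (Type II): Q = -0.965·√(gD⁵h_f/L)·ln[ε/(3.7D) + √(3.17ν²L/(gD³h_f))]
√(gD⁵h_f/L) = √(9.81·0.128⁵·24.9/290) = 0.005380
ε/(3.7D) = 0.00253; √(3.17ν²L/(gD³h_f)) = 5.46×10^-5
Q = -0.965·0.005380·ln(0.002588) = 0.03092 m³/s
Check: V = 2.40 m/s, Re = 2.38×10^5, f = 0.03749, h_f = 25.0 m ≈ 24.9 m ✓

Q ≈ 0.0309 m³/s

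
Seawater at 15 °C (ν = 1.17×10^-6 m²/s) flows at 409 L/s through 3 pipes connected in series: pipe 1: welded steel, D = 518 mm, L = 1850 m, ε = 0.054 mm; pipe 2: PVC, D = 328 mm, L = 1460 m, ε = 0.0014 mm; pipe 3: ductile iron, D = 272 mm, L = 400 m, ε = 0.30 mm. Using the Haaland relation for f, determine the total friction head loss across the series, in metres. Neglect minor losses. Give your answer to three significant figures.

H ≈ 144 m

Pipe 1: V = 1.941 m/s, Re = 8.59×10^5, ε/D = 1.04×10^-4, f = 0.01356, h_1 = f(L/D)V²/2g = 9.295 m
Pipe 2: V = 4.840 m/s, Re = 1.36×10^6, ε/D = 4.27×10^-6, f = 0.01110, h_2 = f(L/D)V²/2g = 59.02 m
Pipe 3: V = 7.039 m/s, Re = 1.64×10^6, ε/D = 0.00110, f = 0.02031, h_3 = f(L/D)V²/2g = 75.40 m
Series → Q common, losses add: H = Σh = 143.7 m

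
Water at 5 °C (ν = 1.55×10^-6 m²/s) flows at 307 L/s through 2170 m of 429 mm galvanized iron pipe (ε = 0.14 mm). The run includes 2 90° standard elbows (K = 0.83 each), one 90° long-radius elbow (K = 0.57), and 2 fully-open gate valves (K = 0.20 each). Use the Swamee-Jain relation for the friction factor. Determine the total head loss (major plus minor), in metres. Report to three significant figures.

V = 4Q/(πD²) = 2.124 m/s; V²/2g = 0.2299 m
Re = 5.88×10^5, ε/D = 3.26×10^-4 → f = 0.01641 (Swamee-Jain)
Major: h_f = f(L/D)·V²/2g = 0.01641·5058·0.2299 = 19.09 m
Minor: ΣK = 2.63; h_m = ΣK·V²/2g = 0.6047 m
Total H_L = 19.09 + 0.6047 = 19.69 m

H_L ≈ 19.7 m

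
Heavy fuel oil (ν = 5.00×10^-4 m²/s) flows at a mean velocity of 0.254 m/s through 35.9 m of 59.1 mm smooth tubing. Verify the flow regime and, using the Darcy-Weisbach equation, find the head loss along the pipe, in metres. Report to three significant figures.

h_f ≈ 4.26 m

Re = VD/ν = 0.254·0.05910/5.00×10^-4 = 30.0 → laminar (Re < 2300)
f = 64/Re = 2.132
h_f = f(L/D)V²/(2g) = 2.132·(35.9/0.05910)·0.254²/(2·9.81) = 4.258 m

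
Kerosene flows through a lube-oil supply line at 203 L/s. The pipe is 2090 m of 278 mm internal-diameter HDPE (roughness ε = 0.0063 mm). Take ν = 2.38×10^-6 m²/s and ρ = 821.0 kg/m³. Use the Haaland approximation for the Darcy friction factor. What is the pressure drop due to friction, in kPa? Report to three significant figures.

Δp ≈ 479 kPa

V = 4Q/(πD²) = 4·0.203/(π·0.278²) = 3.344 m/s
Re = VD/ν = 3.344·0.278/2.38×10^-6 = 3.91×10^5 → turbulent
ε/D = 0.0063/278 = 2.27×10^-5
Haaland: f = 0.01389
h_f = f(L/D)V²/(2g) = 0.01389·(2090/0.278)·3.344²/(2·9.81) = 59.51 m
Δp = ρg·h_f = 821.0·9.81·59.51 = 479.3 kPa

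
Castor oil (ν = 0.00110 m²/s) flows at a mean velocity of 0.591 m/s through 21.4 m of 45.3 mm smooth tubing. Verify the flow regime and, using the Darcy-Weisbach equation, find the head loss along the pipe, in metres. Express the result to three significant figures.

Re = VD/ν = 0.591·0.04530/0.00110 = 24.3 → laminar (Re < 2300)
f = 64/Re = 2.630
h_f = f(L/D)V²/(2g) = 2.630·(21.4/0.04530)·0.591²/(2·9.81) = 22.11 m

h_f ≈ 22.1 m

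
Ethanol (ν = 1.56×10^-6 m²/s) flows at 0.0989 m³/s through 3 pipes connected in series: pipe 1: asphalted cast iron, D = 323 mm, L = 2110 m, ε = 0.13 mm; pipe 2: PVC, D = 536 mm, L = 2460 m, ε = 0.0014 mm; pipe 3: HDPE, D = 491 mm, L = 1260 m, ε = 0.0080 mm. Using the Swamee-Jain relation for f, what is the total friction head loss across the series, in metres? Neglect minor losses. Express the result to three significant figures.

H ≈ 10.1 m

Pipe 1: V = 1.207 m/s, Re = 2.50×10^5, ε/D = 4.02×10^-4, f = 0.01802, h_1 = f(L/D)V²/2g = 8.739 m
Pipe 2: V = 0.4383 m/s, Re = 1.51×10^5, ε/D = 2.61×10^-6, f = 0.01645, h_2 = f(L/D)V²/2g = 0.7391 m
Pipe 3: V = 0.5223 m/s, Re = 1.64×10^5, ε/D = 1.63×10^-5, f = 0.01628, h_3 = f(L/D)V²/2g = 0.5808 m
Series → Q common, losses add: H = Σh = 10.06 m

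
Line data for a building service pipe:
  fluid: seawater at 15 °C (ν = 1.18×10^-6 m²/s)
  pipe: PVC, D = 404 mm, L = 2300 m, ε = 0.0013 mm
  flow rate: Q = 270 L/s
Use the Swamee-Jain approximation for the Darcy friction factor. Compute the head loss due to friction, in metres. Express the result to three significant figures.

V = 4Q/(πD²) = 4·0.270/(π·0.404²) = 2.106 m/s
Re = VD/ν = 2.106·0.404/1.18×10^-6 = 7.21×10^5 → turbulent
ε/D = 0.0013/404 = 3.22×10^-6
Swamee-Jain: f = 0.01234
h_f = f(L/D)V²/(2g) = 0.01234·(2300/0.404)·2.106²/(2·9.81) = 15.88 m

h_f ≈ 15.9 m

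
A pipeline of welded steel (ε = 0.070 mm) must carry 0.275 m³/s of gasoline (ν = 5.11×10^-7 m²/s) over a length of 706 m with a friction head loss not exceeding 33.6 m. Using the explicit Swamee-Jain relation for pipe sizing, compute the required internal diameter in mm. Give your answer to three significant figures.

Swamee-Jain (Type III): D = 0.66·[ε^1.25·(LQ²/(gh_f))^4.75 + ν·Q^9.4·(L/(gh_f))^5.2]^0.04
LQ²/(gh_f) = 0.1620; L/(gh_f) = 2.142
Term 1 = ε^1.25·(…)^4.75 = 1.13×10^-9; Term 2 = ν·Q^9.4·(…)^5.2 = 1.44×10^-10
D = 0.66·(1.13×10^-9 + 1.44×10^-10)^0.04 = 0.2909 m = 291 mm
Check: V = 4.14 m/s, Re = 2.36×10^6, f = 0.01472, h_f = 31.2 m ≈ 33.6 m ✓

D ≈ 291 mm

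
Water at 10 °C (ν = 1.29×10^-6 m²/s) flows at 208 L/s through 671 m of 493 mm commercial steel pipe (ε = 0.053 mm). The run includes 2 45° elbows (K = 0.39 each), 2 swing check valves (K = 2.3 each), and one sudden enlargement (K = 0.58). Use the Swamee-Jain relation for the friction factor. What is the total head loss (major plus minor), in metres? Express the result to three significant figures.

H_L ≈ 1.59 m

V = 4Q/(πD²) = 1.090 m/s; V²/2g = 0.06051 m
Re = 4.16×10^5, ε/D = 1.08×10^-4 → f = 0.01487 (Swamee-Jain)
Major: h_f = f(L/D)·V²/2g = 0.01487·1361·0.06051 = 1.225 m
Minor: ΣK = 5.96; h_m = ΣK·V²/2g = 0.3607 m
Total H_L = 1.225 + 0.3607 = 1.585 m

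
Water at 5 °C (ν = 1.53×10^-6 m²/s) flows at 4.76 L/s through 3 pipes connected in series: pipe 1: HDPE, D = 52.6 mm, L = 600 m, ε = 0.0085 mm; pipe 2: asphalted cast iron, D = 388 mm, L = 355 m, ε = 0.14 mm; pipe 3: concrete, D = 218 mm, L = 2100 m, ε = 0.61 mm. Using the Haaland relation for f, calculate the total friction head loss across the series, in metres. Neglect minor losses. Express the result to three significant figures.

Pipe 1: V = 2.191 m/s, Re = 7.53×10^4, ε/D = 1.62×10^-4, f = 0.01954, h_1 = f(L/D)V²/2g = 54.51 m
Pipe 2: V = 0.04026 m/s, Re = 1.02×10^4, ε/D = 3.61×10^-4, f = 0.03114, h_2 = f(L/D)V²/2g = 0.002354 m
Pipe 3: V = 0.1275 m/s, Re = 1.82×10^4, ε/D = 0.00280, f = 0.03128, h_3 = f(L/D)V²/2g = 0.2498 m
Series → Q common, losses add: H = Σh = 54.76 m

H ≈ 54.8 m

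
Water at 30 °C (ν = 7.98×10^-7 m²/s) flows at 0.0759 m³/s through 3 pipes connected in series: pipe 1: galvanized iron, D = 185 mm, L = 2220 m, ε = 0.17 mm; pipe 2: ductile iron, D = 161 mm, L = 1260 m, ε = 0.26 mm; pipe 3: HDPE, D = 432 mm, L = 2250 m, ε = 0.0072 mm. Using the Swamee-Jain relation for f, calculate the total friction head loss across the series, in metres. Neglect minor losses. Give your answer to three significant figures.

Pipe 1: V = 2.824 m/s, Re = 6.55×10^5, ε/D = 9.19×10^-4, f = 0.01984, h_1 = f(L/D)V²/2g = 96.73 m
Pipe 2: V = 3.728 m/s, Re = 7.52×10^5, ε/D = 0.00161, f = 0.02252, h_2 = f(L/D)V²/2g = 124.9 m
Pipe 3: V = 0.5178 m/s, Re = 2.80×10^5, ε/D = 1.67×10^-5, f = 0.01475, h_3 = f(L/D)V²/2g = 1.050 m
Series → Q common, losses add: H = Σh = 222.7 m

H ≈ 223 m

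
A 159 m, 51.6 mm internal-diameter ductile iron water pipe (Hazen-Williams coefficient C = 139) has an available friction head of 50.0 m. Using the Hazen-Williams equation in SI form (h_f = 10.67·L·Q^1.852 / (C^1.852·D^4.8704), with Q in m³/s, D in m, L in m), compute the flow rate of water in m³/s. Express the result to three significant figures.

Rearranging: Q = [h_f·C^1.852·D^4.8704 / (10.67·L)]^(1/1.852)
Q = [50.0·139^1.852·0.0516^4.8704 / (10.67·159)]^0.540 = 0.008533 m³/s

Q ≈ 0.00853 m³/s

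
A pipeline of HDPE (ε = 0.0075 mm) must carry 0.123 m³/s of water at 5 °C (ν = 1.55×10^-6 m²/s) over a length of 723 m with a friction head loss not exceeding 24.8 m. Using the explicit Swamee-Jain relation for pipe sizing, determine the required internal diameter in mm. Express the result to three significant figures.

Swamee-Jain (Type III): D = 0.66·[ε^1.25·(LQ²/(gh_f))^4.75 + ν·Q^9.4·(L/(gh_f))^5.2]^0.04
LQ²/(gh_f) = 0.04496; L/(gh_f) = 2.972
Term 1 = ε^1.25·(…)^4.75 = 1.57×10^-13; Term 2 = ν·Q^9.4·(…)^5.2 = 1.24×10^-12
D = 0.66·(1.57×10^-13 + 1.24×10^-12)^0.04 = 0.2215 m = 222 mm
Check: V = 3.19 m/s, Re = 4.56×10^5, f = 0.01380, h_f = 23.4 m ≈ 24.8 m ✓

D ≈ 222 mm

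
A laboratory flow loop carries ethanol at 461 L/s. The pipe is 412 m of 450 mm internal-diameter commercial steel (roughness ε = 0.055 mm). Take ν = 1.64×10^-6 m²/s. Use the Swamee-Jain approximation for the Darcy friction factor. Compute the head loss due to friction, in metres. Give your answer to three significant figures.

h_f ≈ 5.52 m

V = 4Q/(πD²) = 4·0.461/(π·0.450²) = 2.899 m/s
Re = VD/ν = 2.899·0.450/1.64×10^-6 = 7.95×10^5 → turbulent
ε/D = 0.055/450 = 1.22×10^-4
Swamee-Jain: f = 0.01408
h_f = f(L/D)V²/(2g) = 0.01408·(412/0.450)·2.899²/(2·9.81) = 5.520 m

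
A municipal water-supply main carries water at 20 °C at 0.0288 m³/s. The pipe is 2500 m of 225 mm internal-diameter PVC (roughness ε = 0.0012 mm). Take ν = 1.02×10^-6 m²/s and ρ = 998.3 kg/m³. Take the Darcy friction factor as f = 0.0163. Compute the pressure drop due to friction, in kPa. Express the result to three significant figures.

V = 4Q/(πD²) = 4·0.0288/(π·0.225²) = 0.7243 m/s
h_f = f(L/D)V²/(2g) = 0.01630·(2500/0.225)·0.7243²/(2·9.81) = 4.843 m
Δp = ρg·h_f = 998.3·9.81·4.843 = 47.43 kPa

Δp ≈ 47.4 kPa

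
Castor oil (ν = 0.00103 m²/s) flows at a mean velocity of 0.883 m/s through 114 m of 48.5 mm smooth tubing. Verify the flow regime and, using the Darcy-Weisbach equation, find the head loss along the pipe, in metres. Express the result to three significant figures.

h_f ≈ 144 m

Re = VD/ν = 0.883·0.04850/0.00103 = 41.6 → laminar (Re < 2300)
f = 64/Re = 1.539
h_f = f(L/D)V²/(2g) = 1.539·(114/0.04850)·0.883²/(2·9.81) = 143.8 m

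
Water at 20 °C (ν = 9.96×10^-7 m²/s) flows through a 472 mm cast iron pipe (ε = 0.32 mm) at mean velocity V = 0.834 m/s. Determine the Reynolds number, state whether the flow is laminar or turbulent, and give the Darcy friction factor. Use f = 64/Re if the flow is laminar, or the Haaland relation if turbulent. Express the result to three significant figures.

Re = VD/ν = 0.8340·0.472/9.96×10^-7 = 3.95×10^5
Re > 4000 → turbulent; ε/D = 6.78×10^-4
Haaland: f = 0.01879

Re ≈ 3.95×10^5; turbulent; f ≈ 0.0188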